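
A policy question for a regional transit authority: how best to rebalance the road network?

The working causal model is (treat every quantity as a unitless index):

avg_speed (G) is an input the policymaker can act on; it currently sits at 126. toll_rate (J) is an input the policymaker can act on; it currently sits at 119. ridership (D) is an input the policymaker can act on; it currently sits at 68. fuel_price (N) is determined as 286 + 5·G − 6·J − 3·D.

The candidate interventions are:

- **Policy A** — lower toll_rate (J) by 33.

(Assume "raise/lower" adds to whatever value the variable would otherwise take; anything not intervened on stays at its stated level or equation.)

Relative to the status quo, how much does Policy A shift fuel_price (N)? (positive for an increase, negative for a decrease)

198

Baseline:
  G = 126
  J = 119
  D = 68
  N = 286 + 5·126 − 6·119 − 3·68 = -2
Policy A (J − 33):
  G = 126
  J = 119 − 33 = 86
  D = 68
  N = 286 + 5·126 − 6·86 − 3·68 = 196
Change in N: 196 − (-2) = 198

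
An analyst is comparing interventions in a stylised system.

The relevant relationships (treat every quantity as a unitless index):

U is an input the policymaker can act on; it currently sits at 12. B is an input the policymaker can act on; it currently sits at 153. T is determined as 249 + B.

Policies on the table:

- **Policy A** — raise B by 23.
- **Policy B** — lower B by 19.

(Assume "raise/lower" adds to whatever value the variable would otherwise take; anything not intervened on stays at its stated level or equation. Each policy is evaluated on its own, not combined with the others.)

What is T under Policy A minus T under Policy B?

42

Policy A (B + 23):
  B = 153 + 23 = 176
  T = 249 + 176 = 425
Policy B (B − 19):
  B = 153 − 19 = 134
  T = 249 + 134 = 383
T: 425 − 383 = 42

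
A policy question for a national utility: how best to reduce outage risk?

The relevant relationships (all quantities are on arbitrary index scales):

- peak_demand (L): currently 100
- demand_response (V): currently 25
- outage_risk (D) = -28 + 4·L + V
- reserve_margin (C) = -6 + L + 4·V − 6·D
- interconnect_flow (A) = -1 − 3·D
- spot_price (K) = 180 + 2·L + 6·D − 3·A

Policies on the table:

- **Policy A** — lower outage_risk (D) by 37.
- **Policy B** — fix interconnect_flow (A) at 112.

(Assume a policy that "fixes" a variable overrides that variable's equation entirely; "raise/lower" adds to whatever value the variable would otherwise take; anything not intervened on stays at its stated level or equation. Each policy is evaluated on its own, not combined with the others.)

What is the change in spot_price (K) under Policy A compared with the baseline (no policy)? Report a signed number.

Baseline:
  L = 100
  V = 25
  D = -28 + 4·100 + 25 = 397
  A = -1 − 3·397 = -1192
  K = 180 + 2·100 + 6·397 − 3·(-1192) = 6338
Policy A (D − 37):
  L = 100
  V = 25
  D = -28 + 4·100 + 25 (−37 from intervention) = 360
  A = -1 − 3·360 = -1081
  K = 180 + 2·100 + 6·360 − 3·(-1081) = 5783
Change in K: 5783 − 6338 = -555

-555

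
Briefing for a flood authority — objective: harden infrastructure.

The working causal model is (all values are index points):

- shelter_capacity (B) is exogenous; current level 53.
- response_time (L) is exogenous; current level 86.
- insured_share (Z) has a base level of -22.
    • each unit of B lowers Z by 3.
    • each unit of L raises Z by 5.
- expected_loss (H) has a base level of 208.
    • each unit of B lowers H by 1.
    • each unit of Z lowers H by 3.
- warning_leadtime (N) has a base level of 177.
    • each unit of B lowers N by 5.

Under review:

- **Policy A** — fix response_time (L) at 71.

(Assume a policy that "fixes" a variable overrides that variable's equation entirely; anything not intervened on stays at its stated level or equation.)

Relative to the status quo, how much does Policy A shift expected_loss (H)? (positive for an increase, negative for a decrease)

225

Baseline:
  B = 53
  L = 86
  Z = -22 − 3·53 + 5·86 = 249
  H = 208 − 53 − 3·249 = -592
Policy A (L := 71):
  B = 53
  L = 71
  Z = -22 − 3·53 + 5·71 = 174
  H = 208 − 53 − 3·174 = -367
Change in H: -367 − (-592) = 225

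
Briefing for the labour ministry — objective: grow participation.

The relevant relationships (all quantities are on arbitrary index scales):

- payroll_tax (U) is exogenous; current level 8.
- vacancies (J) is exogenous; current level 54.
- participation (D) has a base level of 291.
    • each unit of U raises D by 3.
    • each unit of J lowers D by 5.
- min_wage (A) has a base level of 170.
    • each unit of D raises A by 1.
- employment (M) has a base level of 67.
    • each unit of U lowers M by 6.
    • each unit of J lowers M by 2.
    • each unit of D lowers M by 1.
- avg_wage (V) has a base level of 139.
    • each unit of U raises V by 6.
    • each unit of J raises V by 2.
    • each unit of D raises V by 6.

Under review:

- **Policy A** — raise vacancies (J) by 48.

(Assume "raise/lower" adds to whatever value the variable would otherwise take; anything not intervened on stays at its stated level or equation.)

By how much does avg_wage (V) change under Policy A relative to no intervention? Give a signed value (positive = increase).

Baseline:
  U = 8
  J = 54
  D = 291 + 3·8 − 5·54 = 45
  V = 139 + 6·8 + 2·54 + 6·45 = 565
Policy A (J + 48):
  U = 8
  J = 54 + 48 = 102
  D = 291 + 3·8 − 5·102 = -195
  V = 139 + 6·8 + 2·102 + 6·(-195) = -779
Change in V: -779 − 565 = -1344

-1344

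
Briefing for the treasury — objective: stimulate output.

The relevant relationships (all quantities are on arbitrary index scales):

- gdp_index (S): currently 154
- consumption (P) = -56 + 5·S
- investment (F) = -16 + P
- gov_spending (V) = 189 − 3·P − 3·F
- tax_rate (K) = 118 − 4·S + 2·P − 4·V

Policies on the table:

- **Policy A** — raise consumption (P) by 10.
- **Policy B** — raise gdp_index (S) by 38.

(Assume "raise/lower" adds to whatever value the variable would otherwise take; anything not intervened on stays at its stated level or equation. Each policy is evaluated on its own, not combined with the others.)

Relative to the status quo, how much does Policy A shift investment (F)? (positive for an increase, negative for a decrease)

10

Baseline:
  S = 154
  P = -56 + 5·154 = 714
  F = -16 + 714 = 698
Policy A (P + 10):
  S = 154
  P = -56 + 5·154 (+10 from intervention) = 724
  F = -16 + 724 = 708
Change in F: 708 − 698 = 10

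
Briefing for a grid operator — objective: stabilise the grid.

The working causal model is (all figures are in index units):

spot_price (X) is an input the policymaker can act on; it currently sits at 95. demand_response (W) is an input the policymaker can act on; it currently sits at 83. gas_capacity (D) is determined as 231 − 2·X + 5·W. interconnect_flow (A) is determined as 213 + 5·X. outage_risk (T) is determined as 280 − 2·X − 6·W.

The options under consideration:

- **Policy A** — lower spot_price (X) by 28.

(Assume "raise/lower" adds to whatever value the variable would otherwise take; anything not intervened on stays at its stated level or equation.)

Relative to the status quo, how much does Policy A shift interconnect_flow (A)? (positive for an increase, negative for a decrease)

Baseline:
  X = 95
  A = 213 + 5·95 = 688
Policy A (X − 28):
  X = 95 − 28 = 67
  A = 213 + 5·67 = 548
Change in A: 548 − 688 = -140

-140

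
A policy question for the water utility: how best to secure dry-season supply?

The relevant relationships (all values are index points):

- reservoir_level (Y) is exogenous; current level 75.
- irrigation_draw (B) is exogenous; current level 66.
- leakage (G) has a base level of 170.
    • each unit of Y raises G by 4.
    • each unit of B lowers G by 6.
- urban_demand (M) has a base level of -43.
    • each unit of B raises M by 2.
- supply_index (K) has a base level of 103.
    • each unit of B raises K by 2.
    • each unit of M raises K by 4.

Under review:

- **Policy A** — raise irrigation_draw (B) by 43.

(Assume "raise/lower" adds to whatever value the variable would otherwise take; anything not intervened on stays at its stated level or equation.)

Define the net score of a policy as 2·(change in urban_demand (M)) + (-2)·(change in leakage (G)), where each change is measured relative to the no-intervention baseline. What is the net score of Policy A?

688

Baseline:
  Y = 75
  B = 66
  G = 170 + 4·75 − 6·66 = 74
  M = -43 + 2·66 = 89
Policy A (B + 43):
  Y = 75
  B = 66 + 43 = 109
  G = 170 + 4·75 − 6·109 = -184
  M = -43 + 2·109 = 175
ΔM = 175 − 89 = 86; ΔG = -184 − 74 = -258
Score = 2·86 + (-2)·(-258) = 688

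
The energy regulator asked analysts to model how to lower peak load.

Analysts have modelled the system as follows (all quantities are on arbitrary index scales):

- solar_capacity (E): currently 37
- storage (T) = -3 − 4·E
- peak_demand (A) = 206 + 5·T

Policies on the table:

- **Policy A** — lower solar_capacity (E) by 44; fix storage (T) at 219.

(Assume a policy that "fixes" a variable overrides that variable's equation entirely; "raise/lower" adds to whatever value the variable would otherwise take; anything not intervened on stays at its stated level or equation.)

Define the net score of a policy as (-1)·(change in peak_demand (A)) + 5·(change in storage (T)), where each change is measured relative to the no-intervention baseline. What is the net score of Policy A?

0

Baseline:
  E = 37
  T = -3 − 4·37 = -151
  A = 206 + 5·(-151) = -549
Policy A (E − 44, T := 219):
  E = 37 − 44 = -7
  T = 219
  A = 206 + 5·219 = 1301
ΔA = 1301 − (-549) = 1850; ΔT = 219 − (-151) = 370
Score = (-1)·1850 + 5·370 = 0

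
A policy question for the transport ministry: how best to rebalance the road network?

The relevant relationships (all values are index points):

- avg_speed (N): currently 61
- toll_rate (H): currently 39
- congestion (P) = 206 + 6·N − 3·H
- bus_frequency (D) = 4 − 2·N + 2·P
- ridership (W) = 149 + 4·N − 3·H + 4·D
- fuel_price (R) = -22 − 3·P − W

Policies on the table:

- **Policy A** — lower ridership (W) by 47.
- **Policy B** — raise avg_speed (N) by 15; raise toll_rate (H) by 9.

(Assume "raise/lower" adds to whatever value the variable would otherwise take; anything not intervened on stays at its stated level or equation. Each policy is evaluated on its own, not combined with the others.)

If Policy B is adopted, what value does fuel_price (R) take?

-5437

Policy B (N + 15, H + 9):
  N = 61 + 15 = 76
  H = 39 + 9 = 48
  P = 206 + 6·76 − 3·48 = 518
  D = 4 − 2·76 + 2·518 = 888
  W = 149 + 4·76 − 3·48 + 4·888 = 3861
  R = -22 − 3·518 − 3861 = -5437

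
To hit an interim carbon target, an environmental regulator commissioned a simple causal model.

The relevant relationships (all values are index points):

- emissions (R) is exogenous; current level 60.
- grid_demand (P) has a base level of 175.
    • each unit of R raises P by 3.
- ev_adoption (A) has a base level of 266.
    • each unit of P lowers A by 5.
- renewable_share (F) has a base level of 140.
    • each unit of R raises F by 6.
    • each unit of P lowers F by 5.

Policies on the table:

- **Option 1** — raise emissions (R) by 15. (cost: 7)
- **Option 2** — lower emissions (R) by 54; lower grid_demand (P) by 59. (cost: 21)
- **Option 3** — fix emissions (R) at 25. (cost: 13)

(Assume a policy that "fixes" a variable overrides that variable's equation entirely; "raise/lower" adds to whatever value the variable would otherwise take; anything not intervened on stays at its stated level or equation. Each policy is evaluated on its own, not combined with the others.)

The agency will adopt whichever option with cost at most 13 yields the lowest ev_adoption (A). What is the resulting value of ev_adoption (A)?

-1734

Option 1 (R + 15):
  R = 60 + 15 = 75
  P = 175 + 3·75 = 400
  A = 266 − 5·400 = -1734
Option 3 (R := 25):
  R = 25
  P = 175 + 3·25 = 250
  A = 266 − 5·250 = -984
Comparing — Option 1: A=-1734, Option 3: A=-984. Lowest is -1734 (Option 1).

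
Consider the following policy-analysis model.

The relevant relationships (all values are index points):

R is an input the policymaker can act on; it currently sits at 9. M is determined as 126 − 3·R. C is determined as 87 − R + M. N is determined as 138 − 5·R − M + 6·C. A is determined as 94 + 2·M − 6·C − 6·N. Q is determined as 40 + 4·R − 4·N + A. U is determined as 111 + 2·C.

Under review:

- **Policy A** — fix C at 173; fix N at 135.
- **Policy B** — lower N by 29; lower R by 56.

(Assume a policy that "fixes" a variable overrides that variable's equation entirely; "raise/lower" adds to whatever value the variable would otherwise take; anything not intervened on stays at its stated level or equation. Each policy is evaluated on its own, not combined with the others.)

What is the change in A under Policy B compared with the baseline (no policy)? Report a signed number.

Baseline:
  R = 9
  M = 126 − 3·9 = 99
  C = 87 − 9 + 99 = 177
  N = 138 − 5·9 − 99 + 6·177 = 1056
  A = 94 + 2·99 − 6·177 − 6·1056 = -7106
Policy B (N − 29, R − 56):
  R = 9 − 56 = -47
  M = 126 − 3·(-47) = 267
  C = 87 − (-47) + 267 = 401
  N = 138 − 5·(-47) − 267 + 6·401 (−29 from intervention) = 2483
  A = 94 + 2·267 − 6·401 − 6·2483 = -16676
Change in A: -16676 − (-7106) = -9570

-9570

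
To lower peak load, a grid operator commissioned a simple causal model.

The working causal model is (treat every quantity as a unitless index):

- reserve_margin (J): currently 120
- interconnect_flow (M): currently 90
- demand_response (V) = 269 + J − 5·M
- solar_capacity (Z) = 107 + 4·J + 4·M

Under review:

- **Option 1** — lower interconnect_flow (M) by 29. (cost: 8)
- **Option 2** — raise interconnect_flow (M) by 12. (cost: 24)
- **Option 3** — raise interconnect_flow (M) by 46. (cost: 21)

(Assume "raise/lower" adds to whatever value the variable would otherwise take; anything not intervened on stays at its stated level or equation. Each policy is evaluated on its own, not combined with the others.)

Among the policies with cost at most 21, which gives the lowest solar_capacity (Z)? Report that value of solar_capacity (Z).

Option 1 (M − 29):
  J = 120
  M = 90 − 29 = 61
  Z = 107 + 4·120 + 4·61 = 831
Option 3 (M + 46):
  J = 120
  M = 90 + 46 = 136
  Z = 107 + 4·120 + 4·136 = 1131
Comparing — Option 1: Z=831, Option 3: Z=1131. Lowest is 831 (Option 1).

831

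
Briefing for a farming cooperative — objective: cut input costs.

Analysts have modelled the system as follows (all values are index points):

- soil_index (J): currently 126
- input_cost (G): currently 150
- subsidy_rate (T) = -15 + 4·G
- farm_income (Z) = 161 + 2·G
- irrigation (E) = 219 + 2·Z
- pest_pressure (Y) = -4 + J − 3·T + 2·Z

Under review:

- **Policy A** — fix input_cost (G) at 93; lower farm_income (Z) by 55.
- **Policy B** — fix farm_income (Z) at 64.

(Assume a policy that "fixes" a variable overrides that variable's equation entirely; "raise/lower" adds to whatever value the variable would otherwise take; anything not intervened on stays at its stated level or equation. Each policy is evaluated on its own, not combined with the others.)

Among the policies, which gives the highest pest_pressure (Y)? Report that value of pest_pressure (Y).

-365

Policy A (G := 93, Z − 55):
  J = 126
  G = 93
  T = -15 + 4·93 = 357
  Z = 161 + 2·93 (−55 from intervention) = 292
  Y = -4 + 126 − 3·357 + 2·292 = -365
Policy B (Z := 64):
  J = 126
  G = 150
  T = -15 + 4·150 = 585
  Z = 64
  Y = -4 + 126 − 3·585 + 2·64 = -1505
Comparing — Policy A: Y=-365, Policy B: Y=-1505. Highest is -365 (Policy A).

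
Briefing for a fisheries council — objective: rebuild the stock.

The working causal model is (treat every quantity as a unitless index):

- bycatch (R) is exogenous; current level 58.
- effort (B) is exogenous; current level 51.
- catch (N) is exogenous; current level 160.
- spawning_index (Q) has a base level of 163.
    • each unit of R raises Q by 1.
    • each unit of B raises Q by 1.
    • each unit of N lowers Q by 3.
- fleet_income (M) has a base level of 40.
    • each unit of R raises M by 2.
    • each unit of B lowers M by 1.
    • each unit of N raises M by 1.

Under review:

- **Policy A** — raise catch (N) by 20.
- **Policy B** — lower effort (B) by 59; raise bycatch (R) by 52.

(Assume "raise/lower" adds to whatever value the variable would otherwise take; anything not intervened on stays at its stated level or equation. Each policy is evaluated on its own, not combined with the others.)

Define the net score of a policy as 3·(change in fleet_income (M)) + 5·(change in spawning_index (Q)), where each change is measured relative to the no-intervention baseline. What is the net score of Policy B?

454

Baseline:
  R = 58
  B = 51
  N = 160
  Q = 163 + 58 + 51 − 3·160 = -208
  M = 40 + 2·58 − 51 + 160 = 265
Policy B (B − 59, R + 52):
  R = 58 + 52 = 110
  B = 51 − 59 = -8
  N = 160
  Q = 163 + 110 + (-8) − 3·160 = -215
  M = 40 + 2·110 − (-8) + 160 = 428
ΔM = 428 − 265 = 163; ΔQ = -215 − (-208) = -7
Score = 3·163 + 5·(-7) = 454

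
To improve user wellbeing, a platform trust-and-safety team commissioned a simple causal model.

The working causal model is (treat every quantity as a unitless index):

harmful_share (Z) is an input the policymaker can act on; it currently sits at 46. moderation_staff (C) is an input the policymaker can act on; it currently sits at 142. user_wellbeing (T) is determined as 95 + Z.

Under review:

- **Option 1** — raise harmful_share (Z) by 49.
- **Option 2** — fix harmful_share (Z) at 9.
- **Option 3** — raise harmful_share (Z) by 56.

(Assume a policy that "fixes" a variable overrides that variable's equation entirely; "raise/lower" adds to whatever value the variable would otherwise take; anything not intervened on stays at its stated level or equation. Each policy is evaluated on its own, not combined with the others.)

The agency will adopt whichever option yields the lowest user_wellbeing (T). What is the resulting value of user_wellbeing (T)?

104

Option 1 (Z + 49):
  Z = 46 + 49 = 95
  T = 95 + 95 = 190
Option 2 (Z := 9):
  Z = 9
  T = 95 + 9 = 104
Option 3 (Z + 56):
  Z = 46 + 56 = 102
  T = 95 + 102 = 197
Comparing — Option 1: T=190, Option 2: T=104, Option 3: T=197. Lowest is 104 (Option 2).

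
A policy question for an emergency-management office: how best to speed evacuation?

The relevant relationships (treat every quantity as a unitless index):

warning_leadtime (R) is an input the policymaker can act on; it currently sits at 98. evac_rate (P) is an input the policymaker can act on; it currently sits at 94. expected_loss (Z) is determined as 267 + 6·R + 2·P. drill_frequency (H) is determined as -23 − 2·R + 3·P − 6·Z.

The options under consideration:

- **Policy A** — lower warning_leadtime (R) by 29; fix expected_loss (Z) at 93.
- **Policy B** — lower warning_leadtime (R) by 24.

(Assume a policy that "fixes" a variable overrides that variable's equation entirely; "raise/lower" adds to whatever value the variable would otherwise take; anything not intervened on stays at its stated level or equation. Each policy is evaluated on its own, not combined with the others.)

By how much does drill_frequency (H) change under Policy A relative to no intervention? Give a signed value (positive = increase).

5758

Baseline:
  R = 98
  P = 94
  Z = 267 + 6·98 + 2·94 = 1043
  H = -23 − 2·98 + 3·94 − 6·1043 = -6195
Policy A (R − 29, Z := 93):
  R = 98 − 29 = 69
  P = 94
  Z = 93
  H = -23 − 2·69 + 3·94 − 6·93 = -437
Change in H: -437 − (-6195) = 5758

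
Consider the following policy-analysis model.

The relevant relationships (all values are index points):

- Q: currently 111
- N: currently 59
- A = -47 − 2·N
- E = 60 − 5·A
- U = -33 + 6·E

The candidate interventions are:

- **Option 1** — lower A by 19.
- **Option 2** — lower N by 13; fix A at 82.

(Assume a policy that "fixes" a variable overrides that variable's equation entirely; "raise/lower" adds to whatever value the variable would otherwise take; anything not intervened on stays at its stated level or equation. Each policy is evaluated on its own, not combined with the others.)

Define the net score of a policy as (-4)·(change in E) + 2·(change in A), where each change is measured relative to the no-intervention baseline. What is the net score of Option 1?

Baseline:
  N = 59
  A = -47 − 2·59 = -165
  E = 60 − 5·(-165) = 885
Option 1 (A − 19):
  N = 59
  A = -47 − 2·59 (−19 from intervention) = -184
  E = 60 − 5·(-184) = 980
ΔE = 980 − 885 = 95; ΔA = -184 − (-165) = -19
Score = (-4)·95 + 2·(-19) = -418

-418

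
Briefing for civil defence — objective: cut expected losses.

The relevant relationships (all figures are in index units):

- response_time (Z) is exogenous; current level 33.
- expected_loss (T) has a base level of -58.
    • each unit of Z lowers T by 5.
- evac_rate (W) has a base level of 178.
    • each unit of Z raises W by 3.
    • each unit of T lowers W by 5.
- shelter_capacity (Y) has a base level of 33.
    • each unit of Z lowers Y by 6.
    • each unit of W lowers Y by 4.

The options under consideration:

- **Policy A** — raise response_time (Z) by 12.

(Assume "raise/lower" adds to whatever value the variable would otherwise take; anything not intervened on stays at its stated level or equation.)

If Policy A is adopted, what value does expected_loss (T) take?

-283

Policy A (Z + 12):
  Z = 33 + 12 = 45
  T = -58 − 5·45 = -283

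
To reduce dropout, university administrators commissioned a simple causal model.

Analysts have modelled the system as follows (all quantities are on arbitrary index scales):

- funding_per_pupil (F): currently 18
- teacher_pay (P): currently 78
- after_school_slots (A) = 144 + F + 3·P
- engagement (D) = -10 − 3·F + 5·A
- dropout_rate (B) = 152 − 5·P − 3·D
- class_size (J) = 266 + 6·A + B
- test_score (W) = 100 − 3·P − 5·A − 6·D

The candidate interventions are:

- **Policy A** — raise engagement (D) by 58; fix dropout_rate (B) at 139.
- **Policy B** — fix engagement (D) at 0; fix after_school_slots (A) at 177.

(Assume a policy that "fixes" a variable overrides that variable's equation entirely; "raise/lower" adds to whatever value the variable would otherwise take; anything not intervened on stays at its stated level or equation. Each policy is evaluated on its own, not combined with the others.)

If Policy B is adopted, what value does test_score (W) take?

-1019

Policy B (D := 0, A := 177):
  F = 18
  P = 78
  A = 177
  D = 0
  W = 100 − 3·78 − 5·177 − 6·0 = -1019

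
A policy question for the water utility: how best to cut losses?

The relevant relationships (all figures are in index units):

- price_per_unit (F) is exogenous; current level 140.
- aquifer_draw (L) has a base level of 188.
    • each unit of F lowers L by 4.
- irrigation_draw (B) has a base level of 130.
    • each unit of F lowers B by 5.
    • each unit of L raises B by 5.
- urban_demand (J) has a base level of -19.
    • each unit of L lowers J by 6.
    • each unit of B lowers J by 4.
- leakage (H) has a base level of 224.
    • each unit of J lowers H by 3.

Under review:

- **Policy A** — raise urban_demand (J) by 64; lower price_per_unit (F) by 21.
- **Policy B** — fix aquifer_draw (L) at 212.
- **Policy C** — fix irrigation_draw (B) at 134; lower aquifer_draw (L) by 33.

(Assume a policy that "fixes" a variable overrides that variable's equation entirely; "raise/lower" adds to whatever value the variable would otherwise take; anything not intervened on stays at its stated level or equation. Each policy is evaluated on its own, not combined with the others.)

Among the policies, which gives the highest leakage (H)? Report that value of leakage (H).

9977

Policy A (J + 64, F − 21):
  F = 140 − 21 = 119
  L = 188 − 4·119 = -288
  B = 130 − 5·119 + 5·(-288) = -1905
  J = -19 − 6·(-288) − 4·(-1905) (+64 from intervention) = 9393
  H = 224 − 3·9393 = -27955
Policy B (L := 212):
  F = 140
  L = 212
  B = 130 − 5·140 + 5·212 = 490
  J = -19 − 6·212 − 4·490 = -3251
  H = 224 − 3·(-3251) = 9977
Policy C (B := 134, L − 33):
  F = 140
  L = 188 − 4·140 (−33 from intervention) = -405
  B = 134
  J = -19 − 6·(-405) − 4·134 = 1875
  H = 224 − 3·1875 = -5401
Comparing — Policy A: H=-27955, Policy B: H=9977, Policy C: H=-5401. Highest is 9977 (Policy B).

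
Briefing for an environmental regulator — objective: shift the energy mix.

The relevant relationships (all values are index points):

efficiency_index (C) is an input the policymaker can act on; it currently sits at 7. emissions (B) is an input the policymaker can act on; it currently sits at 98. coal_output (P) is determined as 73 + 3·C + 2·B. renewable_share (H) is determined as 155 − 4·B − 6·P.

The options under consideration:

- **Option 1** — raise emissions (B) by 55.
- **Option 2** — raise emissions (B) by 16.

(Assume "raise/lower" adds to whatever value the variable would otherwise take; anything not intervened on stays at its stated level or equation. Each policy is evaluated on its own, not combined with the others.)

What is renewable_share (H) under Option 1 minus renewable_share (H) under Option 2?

-624

Option 1 (B + 55):
  C = 7
  B = 98 + 55 = 153
  P = 73 + 3·7 + 2·153 = 400
  H = 155 − 4·153 − 6·400 = -2857
Option 2 (B + 16):
  C = 7
  B = 98 + 16 = 114
  P = 73 + 3·7 + 2·114 = 322
  H = 155 − 4·114 − 6·322 = -2233
H: -2857 − (-2233) = -624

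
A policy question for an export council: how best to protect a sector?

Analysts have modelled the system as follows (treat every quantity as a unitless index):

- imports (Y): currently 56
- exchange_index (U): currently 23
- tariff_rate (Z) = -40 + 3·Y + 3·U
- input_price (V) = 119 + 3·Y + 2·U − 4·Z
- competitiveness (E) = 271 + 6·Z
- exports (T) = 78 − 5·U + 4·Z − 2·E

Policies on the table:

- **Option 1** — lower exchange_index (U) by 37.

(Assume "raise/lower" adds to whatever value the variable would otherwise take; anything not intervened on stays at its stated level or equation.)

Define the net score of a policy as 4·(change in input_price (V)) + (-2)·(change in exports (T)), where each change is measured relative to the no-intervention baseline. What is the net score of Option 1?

Baseline:
  Y = 56
  U = 23
  Z = -40 + 3·56 + 3·23 = 197
  V = 119 + 3·56 + 2·23 − 4·197 = -455
  E = 271 + 6·197 = 1453
  T = 78 − 5·23 + 4·197 − 2·1453 = -2155
Option 1 (U − 37):
  Y = 56
  U = 23 − 37 = -14
  Z = -40 + 3·56 + 3·(-14) = 86
  V = 119 + 3·56 + 2·(-14) − 4·86 = -85
  E = 271 + 6·86 = 787
  T = 78 − 5·(-14) + 4·86 − 2·787 = -1082
ΔV = -85 − (-455) = 370; ΔT = -1082 − (-2155) = 1073
Score = 4·370 + (-2)·1073 = -666

-666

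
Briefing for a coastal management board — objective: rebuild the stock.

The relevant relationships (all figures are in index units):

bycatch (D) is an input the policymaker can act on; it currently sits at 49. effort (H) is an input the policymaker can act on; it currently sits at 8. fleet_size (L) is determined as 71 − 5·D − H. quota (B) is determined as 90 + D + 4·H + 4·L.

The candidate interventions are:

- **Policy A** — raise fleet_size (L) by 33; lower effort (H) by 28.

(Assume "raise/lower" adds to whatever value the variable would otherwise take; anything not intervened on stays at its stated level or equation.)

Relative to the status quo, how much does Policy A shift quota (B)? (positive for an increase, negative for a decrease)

132

Baseline:
  D = 49
  H = 8
  L = 71 − 5·49 − 8 = -182
  B = 90 + 49 + 4·8 + 4·(-182) = -557
Policy A (L + 33, H − 28):
  D = 49
  H = 8 − 28 = -20
  L = 71 − 5·49 − (-20) (+33 from intervention) = -121
  B = 90 + 49 + 4·(-20) + 4·(-121) = -425
Change in B: -425 − (-557) = 132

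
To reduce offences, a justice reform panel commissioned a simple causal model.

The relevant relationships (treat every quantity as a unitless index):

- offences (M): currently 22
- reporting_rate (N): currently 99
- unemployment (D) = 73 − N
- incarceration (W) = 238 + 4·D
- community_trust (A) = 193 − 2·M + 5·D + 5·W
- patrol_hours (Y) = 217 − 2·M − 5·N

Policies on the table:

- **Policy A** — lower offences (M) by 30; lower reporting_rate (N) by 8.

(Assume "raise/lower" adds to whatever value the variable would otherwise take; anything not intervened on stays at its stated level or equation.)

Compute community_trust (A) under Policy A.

Policy A (M − 30, N − 8):
  M = 22 − 30 = -8
  N = 99 − 8 = 91
  D = 73 − 91 = -18
  W = 238 + 4·(-18) = 166
  A = 193 − 2·(-8) + 5·(-18) + 5·166 = 949

949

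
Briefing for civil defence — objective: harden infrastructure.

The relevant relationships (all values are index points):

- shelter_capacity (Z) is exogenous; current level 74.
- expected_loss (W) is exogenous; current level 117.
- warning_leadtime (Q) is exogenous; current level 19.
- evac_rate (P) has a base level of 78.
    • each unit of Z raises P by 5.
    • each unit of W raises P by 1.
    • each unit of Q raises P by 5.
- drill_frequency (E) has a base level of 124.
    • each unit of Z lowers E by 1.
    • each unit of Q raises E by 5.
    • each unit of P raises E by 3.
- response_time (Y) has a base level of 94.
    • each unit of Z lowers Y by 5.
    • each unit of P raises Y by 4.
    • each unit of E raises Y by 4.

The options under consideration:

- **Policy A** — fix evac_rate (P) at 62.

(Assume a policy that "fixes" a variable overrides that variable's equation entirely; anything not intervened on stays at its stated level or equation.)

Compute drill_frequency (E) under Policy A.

331

Policy A (P := 62):
  Z = 74
  W = 117
  Q = 19
  P = 62
  E = 124 − 74 + 5·19 + 3·62 = 331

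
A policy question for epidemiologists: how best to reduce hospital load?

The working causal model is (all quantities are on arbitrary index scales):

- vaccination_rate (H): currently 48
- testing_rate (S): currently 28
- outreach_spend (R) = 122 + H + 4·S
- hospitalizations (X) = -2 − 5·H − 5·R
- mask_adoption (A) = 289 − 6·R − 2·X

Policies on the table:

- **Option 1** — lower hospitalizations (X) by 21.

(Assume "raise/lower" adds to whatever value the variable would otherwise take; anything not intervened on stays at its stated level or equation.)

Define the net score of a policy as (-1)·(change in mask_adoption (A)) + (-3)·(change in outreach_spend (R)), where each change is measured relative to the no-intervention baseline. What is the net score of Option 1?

-42

Baseline:
  H = 48
  S = 28
  R = 122 + 48 + 4·28 = 282
  X = -2 − 5·48 − 5·282 = -1652
  A = 289 − 6·282 − 2·(-1652) = 1901
Option 1 (X − 21):
  H = 48
  S = 28
  R = 122 + 48 + 4·28 = 282
  X = -2 − 5·48 − 5·282 (−21 from intervention) = -1673
  A = 289 − 6·282 − 2·(-1673) = 1943
ΔA = 1943 − 1901 = 42; ΔR = 282 − 282 = 0
Score = (-1)·42 + (-3)·0 = -42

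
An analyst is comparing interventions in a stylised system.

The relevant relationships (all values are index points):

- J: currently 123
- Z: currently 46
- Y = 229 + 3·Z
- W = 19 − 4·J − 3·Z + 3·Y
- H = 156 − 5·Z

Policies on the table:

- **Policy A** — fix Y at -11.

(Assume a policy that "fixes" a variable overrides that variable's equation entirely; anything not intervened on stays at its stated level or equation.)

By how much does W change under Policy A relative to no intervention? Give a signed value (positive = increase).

-1134

Baseline:
  J = 123
  Z = 46
  Y = 229 + 3·46 = 367
  W = 19 − 4·123 − 3·46 + 3·367 = 490
Policy A (Y := -11):
  J = 123
  Z = 46
  Y = -11
  W = 19 − 4·123 − 3·46 + 3·(-11) = -644
Change in W: -644 − 490 = -1134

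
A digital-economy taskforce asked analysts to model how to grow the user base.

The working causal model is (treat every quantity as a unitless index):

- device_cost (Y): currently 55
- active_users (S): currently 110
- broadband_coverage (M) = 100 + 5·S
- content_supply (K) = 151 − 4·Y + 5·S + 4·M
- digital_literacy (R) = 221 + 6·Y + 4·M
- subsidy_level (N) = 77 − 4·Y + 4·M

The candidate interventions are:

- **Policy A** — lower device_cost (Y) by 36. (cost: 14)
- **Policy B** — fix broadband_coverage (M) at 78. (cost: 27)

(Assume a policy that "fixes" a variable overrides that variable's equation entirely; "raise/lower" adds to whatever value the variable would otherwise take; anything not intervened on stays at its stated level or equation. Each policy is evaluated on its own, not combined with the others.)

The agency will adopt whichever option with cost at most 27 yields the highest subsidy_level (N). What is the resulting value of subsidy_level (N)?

2601

Policy A (Y − 36):
  Y = 55 − 36 = 19
  S = 110
  M = 100 + 5·110 = 650
  N = 77 − 4·19 + 4·650 = 2601
Policy B (M := 78):
  Y = 55
  S = 110
  M = 78
  N = 77 − 4·55 + 4·78 = 169
Comparing — Policy A: N=2601, Policy B: N=169. Highest is 2601 (Policy A).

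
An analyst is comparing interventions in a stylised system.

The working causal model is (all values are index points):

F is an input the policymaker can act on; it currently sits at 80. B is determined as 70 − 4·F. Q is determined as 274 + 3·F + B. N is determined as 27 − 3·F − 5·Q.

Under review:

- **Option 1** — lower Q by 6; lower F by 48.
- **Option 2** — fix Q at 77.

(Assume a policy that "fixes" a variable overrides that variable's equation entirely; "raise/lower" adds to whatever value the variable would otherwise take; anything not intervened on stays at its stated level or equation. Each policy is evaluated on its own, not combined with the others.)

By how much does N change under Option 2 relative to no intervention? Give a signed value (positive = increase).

Baseline:
  F = 80
  B = 70 − 4·80 = -250
  Q = 274 + 3·80 + (-250) = 264
  N = 27 − 3·80 − 5·264 = -1533
Option 2 (Q := 77):
  F = 80
  B = 70 − 4·80 = -250
  Q = 77
  N = 27 − 3·80 − 5·77 = -598
Change in N: -598 − (-1533) = 935

935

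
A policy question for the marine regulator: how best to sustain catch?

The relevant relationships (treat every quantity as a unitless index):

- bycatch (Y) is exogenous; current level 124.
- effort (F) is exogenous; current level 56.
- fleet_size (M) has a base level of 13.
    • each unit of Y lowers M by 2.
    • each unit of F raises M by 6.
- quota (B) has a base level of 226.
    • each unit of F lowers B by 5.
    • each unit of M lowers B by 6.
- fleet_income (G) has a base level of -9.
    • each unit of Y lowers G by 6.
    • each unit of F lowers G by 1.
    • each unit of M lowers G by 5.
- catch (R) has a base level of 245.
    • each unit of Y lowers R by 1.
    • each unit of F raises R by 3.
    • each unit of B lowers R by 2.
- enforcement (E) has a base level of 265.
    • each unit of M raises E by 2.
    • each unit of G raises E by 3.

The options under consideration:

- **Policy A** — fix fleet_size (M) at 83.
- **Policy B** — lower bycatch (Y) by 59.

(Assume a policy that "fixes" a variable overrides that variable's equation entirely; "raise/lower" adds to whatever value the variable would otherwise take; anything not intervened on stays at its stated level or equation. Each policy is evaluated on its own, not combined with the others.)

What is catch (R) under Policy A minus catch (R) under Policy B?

-1691

Policy A (M := 83):
  Y = 124
  F = 56
  M = 83
  B = 226 − 5·56 − 6·83 = -552
  R = 245 − 124 + 3·56 − 2·(-552) = 1393
Policy B (Y − 59):
  Y = 124 − 59 = 65
  F = 56
  M = 13 − 2·65 + 6·56 = 219
  B = 226 − 5·56 − 6·219 = -1368
  R = 245 − 65 + 3·56 − 2·(-1368) = 3084
R: 1393 − 3084 = -1691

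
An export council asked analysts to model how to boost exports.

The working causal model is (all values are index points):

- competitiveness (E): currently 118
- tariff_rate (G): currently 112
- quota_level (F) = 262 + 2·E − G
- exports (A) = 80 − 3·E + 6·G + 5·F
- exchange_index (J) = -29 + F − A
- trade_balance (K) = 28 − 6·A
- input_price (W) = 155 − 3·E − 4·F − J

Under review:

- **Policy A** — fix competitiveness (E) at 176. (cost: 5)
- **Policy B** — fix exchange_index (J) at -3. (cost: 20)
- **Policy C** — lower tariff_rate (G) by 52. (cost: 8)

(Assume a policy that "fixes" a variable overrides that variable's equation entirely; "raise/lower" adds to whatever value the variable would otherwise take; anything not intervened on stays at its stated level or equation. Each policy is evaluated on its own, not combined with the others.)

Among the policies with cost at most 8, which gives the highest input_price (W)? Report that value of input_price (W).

Policy A (E := 176):
  E = 176
  G = 112
  F = 262 + 2·176 − 112 = 502
  A = 80 − 3·176 + 6·112 + 5·502 = 2734
  J = -29 + 502 − 2734 = -2261
  W = 155 − 3·176 − 4·502 − (-2261) = -120
Policy C (G − 52):
  E = 118
  G = 112 − 52 = 60
  F = 262 + 2·118 − 60 = 438
  A = 80 − 3·118 + 6·60 + 5·438 = 2276
  J = -29 + 438 − 2276 = -1867
  W = 155 − 3·118 − 4·438 − (-1867) = -84
Comparing — Policy A: W=-120, Policy C: W=-84. Highest is -84 (Policy C).

-84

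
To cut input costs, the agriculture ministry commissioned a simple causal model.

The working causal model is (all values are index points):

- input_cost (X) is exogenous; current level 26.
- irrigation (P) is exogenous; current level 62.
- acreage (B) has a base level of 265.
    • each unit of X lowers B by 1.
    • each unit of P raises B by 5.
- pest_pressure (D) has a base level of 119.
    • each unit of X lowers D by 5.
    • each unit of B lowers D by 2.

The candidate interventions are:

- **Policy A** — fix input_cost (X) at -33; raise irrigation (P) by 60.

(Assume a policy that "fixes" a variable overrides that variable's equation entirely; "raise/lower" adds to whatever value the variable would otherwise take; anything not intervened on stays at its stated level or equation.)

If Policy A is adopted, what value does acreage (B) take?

908

Policy A (X := -33, P + 60):
  X = -33
  P = 62 + 60 = 122
  B = 265 − (-33) + 5·122 = 908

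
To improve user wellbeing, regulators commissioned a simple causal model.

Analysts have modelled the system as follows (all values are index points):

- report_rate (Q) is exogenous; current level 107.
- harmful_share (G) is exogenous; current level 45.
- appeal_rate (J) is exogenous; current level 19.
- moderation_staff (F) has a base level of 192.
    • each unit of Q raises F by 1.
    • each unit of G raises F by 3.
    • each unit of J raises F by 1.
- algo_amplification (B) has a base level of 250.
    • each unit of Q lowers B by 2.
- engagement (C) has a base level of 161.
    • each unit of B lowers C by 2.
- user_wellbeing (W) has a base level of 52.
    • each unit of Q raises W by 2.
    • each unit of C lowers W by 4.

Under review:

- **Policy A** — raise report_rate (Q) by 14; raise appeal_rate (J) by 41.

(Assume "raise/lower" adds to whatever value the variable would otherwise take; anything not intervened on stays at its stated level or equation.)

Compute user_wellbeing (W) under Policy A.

-286

Policy A (Q + 14, J + 41):
  Q = 107 + 14 = 121
  B = 250 − 2·121 = 8
  C = 161 − 2·8 = 145
  W = 52 + 2·121 − 4·145 = -286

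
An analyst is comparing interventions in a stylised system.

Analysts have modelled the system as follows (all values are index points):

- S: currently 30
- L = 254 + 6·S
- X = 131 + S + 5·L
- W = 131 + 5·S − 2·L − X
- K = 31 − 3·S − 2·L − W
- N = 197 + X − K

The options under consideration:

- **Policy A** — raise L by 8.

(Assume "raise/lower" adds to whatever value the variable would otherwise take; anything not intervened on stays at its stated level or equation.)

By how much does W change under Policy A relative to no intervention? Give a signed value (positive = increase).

-56

Baseline:
  S = 30
  L = 254 + 6·30 = 434
  X = 131 + 30 + 5·434 = 2331
  W = 131 + 5·30 − 2·434 − 2331 = -2918
Policy A (L + 8):
  S = 30
  L = 254 + 6·30 (+8 from intervention) = 442
  X = 131 + 30 + 5·442 = 2371
  W = 131 + 5·30 − 2·442 − 2371 = -2974
Change in W: -2974 − (-2918) = -56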